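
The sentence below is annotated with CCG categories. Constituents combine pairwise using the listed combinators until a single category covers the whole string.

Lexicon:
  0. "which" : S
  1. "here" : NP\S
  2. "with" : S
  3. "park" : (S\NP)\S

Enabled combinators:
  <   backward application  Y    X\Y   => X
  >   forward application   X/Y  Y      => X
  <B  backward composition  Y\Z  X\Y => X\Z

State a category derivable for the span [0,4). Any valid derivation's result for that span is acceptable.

[0,4] S   <
  [0,2] NP   <
    [0,1] "which" : S
    [1,2] "here" : NP\S
  [2,4] S\NP   <
    [2,3] "with" : S
    [3,4] "park" : (S\NP)\S

S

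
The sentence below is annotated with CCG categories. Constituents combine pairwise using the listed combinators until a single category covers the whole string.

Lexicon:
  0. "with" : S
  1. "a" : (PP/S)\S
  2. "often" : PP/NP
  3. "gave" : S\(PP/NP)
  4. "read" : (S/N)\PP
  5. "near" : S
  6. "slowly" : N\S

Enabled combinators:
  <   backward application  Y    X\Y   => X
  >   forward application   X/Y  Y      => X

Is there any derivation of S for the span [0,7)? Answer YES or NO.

[0,7] S   >
  [0,5] S/N   <
    [0,4] PP   >
      [0,2] PP/S   <
        [0,1] "with" : S
        [1,2] "a" : (PP/S)\S
      [2,4] S   <
        [2,3] "often" : PP/NP
        [3,4] "gave" : S\(PP/NP)
    [4,5] "read" : (S/N)\PP
  [5,7] N   <
    [5,6] "near" : S
    [6,7] "slowly" : N\S

YES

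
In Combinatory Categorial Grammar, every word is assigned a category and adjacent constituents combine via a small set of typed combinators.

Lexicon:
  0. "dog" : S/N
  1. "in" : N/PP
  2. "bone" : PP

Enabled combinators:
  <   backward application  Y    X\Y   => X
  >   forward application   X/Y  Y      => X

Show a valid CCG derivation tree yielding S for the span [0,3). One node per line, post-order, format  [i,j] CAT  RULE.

[0,3] S   >
  [0,1] "dog" : S/N
  [1,3] N   >
    [1,2] "in" : N/PP
    [2,3] "bone" : PP

[0,1] S/N  lex  "dog"
[1,2] N/PP  lex  "in"
[2,3] PP  lex  "bone"
[1,3] N  >  k=2
[0,3] S  >  k=1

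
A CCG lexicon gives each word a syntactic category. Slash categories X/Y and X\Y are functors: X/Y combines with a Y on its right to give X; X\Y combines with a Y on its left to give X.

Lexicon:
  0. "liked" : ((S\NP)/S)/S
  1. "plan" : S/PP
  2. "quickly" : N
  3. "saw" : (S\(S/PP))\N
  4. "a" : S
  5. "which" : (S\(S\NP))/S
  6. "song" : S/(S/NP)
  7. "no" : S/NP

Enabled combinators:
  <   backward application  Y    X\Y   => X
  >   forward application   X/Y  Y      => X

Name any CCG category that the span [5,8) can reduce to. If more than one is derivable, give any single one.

[0,8] S   <
  [0,5] S\NP   >
    [0,4] (S\NP)/S   >
      [0,1] "liked" : ((S\NP)/S)/S
      [1,4] S   <
        [1,2] "plan" : S/PP
        [2,4] S\(S/PP)   <
          [2,3] "quickly" : N
          [3,4] "saw" : (S\(S/PP))\N
    [4,5] "a" : S
  [5,8] S\(S\NP)   >
    [5,6] "which" : (S\(S\NP))/S
    [6,8] S   >
      [6,7] "song" : S/(S/NP)
      [7,8] "no" : S/NP

S\(S\NP)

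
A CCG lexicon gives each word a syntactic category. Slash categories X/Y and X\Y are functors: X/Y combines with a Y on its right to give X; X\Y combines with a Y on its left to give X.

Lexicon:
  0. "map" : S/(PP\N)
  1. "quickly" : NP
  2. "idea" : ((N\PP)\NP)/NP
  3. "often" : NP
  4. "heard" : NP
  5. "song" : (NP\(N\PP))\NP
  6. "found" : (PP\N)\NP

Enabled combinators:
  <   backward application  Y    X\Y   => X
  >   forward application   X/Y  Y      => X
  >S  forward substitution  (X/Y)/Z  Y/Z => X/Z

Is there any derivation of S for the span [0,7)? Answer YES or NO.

YES

[0,7] S   >
  [0,1] "map" : S/(PP\N)
  [1,7] PP\N   <
    [1,6] NP   <
      [1,4] N\PP   <
        [1,2] "quickly" : NP
        [2,4] (N\PP)\NP   >
          [2,3] "idea" : ((N\PP)\NP)/NP
          [3,4] "often" : NP
      [4,6] NP\(N\PP)   <
        [4,5] "heard" : NP
        [5,6] "song" : (NP\(N\PP))\NP
    [6,7] "found" : (PP\N)\NP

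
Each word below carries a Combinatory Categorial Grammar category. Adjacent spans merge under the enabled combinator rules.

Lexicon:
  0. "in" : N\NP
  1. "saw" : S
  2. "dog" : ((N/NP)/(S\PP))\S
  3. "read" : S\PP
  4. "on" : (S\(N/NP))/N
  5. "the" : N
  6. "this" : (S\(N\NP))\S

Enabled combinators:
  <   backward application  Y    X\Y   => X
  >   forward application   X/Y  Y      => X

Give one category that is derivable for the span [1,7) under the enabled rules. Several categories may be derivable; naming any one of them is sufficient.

S\(N\NP)

[0,7] S   <
  [0,1] "in" : N\NP
  [1,7] S\(N\NP)   <
    [1,6] S   <
      [1,4] N/NP   >
        [1,3] (N/NP)/(S\PP)   <
          [1,2] "saw" : S
          [2,3] "dog" : ((N/NP)/(S\PP))\S
        [3,4] "read" : S\PP
      [4,6] S\(N/NP)   >
        [4,5] "on" : (S\(N/NP))/N
        [5,6] "the" : N
    [6,7] "this" : (S\(N\NP))\S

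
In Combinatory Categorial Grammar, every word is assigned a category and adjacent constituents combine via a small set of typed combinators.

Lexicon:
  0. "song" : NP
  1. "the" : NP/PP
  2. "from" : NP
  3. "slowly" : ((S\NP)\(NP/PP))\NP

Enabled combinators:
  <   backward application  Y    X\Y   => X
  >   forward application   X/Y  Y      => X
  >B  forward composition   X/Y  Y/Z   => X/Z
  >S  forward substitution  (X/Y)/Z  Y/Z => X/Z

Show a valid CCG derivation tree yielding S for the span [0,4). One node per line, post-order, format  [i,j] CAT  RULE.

[0,4] S   <
  [0,1] "song" : NP
  [1,4] S\NP   <
    [1,2] "the" : NP/PP
    [2,4] (S\NP)\(NP/PP)   <
      [2,3] "from" : NP
      [3,4] "slowly" : ((S\NP)\(NP/PP))\NP

[0,1] NP  lex  "song"
[1,2] NP/PP  lex  "the"
[2,3] NP  lex  "from"
[3,4] ((S\NP)\(NP/PP))\NP  lex  "slowly"
[2,4] (S\NP)\(NP/PP)  <  k=3
[1,4] S\NP  <  k=2
[0,4] S  <  k=1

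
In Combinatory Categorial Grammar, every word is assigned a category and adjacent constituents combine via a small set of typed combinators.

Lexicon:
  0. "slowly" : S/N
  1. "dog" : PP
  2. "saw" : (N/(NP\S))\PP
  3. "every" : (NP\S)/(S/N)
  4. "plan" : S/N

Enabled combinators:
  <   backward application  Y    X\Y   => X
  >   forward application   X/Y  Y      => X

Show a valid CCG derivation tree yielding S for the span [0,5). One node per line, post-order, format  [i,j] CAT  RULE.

[0,1] S/N  lex  "slowly"
[1,2] PP  lex  "dog"
[2,3] (N/(NP\S))\PP  lex  "saw"
[1,3] N/(NP\S)  <  k=2
[3,4] (NP\S)/(S/N)  lex  "every"
[4,5] S/N  lex  "plan"
[3,5] NP\S  >  k=4
[1,5] N  >  k=3
[0,5] S  >  k=1

[0,5] S   >
  [0,1] "slowly" : S/N
  [1,5] N   >
    [1,3] N/(NP\S)   <
      [1,2] "dog" : PP
      [2,3] "saw" : (N/(NP\S))\PP
    [3,5] NP\S   >
      [3,4] "every" : (NP\S)/(S/N)
      [4,5] "plan" : S/N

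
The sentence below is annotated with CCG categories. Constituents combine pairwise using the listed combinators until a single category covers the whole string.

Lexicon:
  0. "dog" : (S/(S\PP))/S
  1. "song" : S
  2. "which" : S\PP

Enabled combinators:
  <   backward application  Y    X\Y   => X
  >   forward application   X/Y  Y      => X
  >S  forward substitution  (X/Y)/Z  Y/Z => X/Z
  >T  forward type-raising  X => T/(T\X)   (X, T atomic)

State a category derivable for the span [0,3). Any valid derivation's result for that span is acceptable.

S

[0,3] S   >
  [0,2] S/(S\PP)   >
    [0,1] "dog" : (S/(S\PP))/S
    [1,2] "song" : S
  [2,3] "which" : S\PP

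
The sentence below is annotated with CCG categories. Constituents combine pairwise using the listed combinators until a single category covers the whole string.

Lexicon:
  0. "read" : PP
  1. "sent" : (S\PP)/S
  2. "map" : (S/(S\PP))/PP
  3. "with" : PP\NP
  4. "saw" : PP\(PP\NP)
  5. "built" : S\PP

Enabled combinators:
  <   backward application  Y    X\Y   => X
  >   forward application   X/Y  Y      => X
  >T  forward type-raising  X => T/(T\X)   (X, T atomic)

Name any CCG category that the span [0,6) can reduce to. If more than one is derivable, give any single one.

S

[0,6] S   <
  [0,1] "read" : PP
  [1,6] S\PP   >
    [1,2] "sent" : (S\PP)/S
    [2,6] S   >
      [2,5] S/(S\PP)   >
        [2,3] "map" : (S/(S\PP))/PP
        [3,5] PP   <
          [3,4] "with" : PP\NP
          [4,5] "saw" : PP\(PP\NP)
      [5,6] "built" : S\PP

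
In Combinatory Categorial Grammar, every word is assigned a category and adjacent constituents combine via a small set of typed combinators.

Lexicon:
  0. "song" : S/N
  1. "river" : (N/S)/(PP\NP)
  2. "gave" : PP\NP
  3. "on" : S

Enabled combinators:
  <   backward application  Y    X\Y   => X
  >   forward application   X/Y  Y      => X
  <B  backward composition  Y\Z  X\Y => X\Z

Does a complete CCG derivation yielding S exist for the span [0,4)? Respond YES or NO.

[0,4] S   >
  [0,1] "song" : S/N
  [1,4] N   >
    [1,3] N/S   >
      [1,2] "river" : (N/S)/(PP\NP)
      [2,3] "gave" : PP\NP
    [3,4] "on" : S

YES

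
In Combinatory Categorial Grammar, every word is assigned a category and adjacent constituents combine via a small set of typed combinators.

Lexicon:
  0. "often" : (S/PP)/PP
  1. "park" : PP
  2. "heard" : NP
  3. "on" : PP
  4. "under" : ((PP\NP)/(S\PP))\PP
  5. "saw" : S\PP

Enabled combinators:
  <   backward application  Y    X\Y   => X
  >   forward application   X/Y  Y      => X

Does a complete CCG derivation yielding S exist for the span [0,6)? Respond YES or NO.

[0,6] S   >
  [0,2] S/PP   >
    [0,1] "often" : (S/PP)/PP
    [1,2] "park" : PP
  [2,6] PP   <
    [2,3] "heard" : NP
    [3,6] PP\NP   >
      [3,5] (PP\NP)/(S\PP)   <
        [3,4] "on" : PP
        [4,5] "under" : ((PP\NP)/(S\PP))\PP
      [5,6] "saw" : S\PP

YES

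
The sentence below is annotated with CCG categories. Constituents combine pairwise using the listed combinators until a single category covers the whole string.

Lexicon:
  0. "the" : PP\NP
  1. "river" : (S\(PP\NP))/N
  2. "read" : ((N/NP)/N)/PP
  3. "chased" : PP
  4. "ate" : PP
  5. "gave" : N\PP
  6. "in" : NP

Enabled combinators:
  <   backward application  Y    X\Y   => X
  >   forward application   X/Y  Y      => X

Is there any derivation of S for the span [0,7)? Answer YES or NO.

[0,7] S   <
  [0,1] "the" : PP\NP
  [1,7] S\(PP\NP)   >
    [1,2] "river" : (S\(PP\NP))/N
    [2,7] N   >
      [2,6] N/NP   >
        [2,4] (N/NP)/N   >
          [2,3] "read" : ((N/NP)/N)/PP
          [3,4] "chased" : PP
        [4,6] N   <
          [4,5] "ate" : PP
          [5,6] "gave" : N\PP
      [6,7] "in" : NP

YES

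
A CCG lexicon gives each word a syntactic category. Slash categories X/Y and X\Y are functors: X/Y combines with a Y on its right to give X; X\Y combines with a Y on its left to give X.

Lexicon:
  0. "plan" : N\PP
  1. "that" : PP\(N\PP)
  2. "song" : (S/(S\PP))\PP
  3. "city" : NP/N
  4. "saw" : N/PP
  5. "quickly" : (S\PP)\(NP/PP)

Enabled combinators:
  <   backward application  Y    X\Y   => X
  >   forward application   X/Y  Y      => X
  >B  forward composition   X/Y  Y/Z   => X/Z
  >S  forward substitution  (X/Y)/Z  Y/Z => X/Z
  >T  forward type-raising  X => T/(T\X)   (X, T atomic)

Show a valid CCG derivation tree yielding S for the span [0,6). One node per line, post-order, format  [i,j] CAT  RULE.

[0,1] N\PP  lex  "plan"
[1,2] PP\(N\PP)  lex  "that"
[0,2] PP  <  k=1
[2,3] (S/(S\PP))\PP  lex  "song"
[0,3] S/(S\PP)  <  k=2
[3,4] NP/N  lex  "city"
[4,5] N/PP  lex  "saw"
[3,5] NP/PP  >B  k=4
[5,6] (S\PP)\(NP/PP)  lex  "quickly"
[3,6] S\PP  <  k=5
[0,6] S  >  k=3

[0,6] S   >
  [0,3] S/(S\PP)   <
    [0,2] PP   <
      [0,1] "plan" : N\PP
      [1,2] "that" : PP\(N\PP)
    [2,3] "song" : (S/(S\PP))\PP
  [3,6] S\PP   <
    [3,5] NP/PP   >B
      [3,4] "city" : NP/N
      [4,5] "saw" : N/PP
    [5,6] "quickly" : (S\PP)\(NP/PP)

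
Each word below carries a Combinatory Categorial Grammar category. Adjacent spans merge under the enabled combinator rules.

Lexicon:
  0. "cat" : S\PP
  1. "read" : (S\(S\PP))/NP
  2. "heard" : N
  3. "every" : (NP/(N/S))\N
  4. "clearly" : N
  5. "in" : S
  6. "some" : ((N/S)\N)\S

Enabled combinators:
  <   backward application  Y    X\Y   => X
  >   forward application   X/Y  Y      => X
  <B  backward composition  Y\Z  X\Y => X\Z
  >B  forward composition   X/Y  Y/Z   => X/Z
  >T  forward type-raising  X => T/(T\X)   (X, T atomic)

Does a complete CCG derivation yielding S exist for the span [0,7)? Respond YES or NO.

[0,7] S   <
  [0,1] "cat" : S\PP
  [1,7] S\(S\PP)   >
    [1,2] "read" : (S\(S\PP))/NP
    [2,7] NP   >
      [2,4] NP/(N/S)   <
        [2,3] "heard" : N
        [3,4] "every" : (NP/(N/S))\N
      [4,7] N/S   <
        [4,5] "clearly" : N
        [5,7] (N/S)\N   <
          [5,6] "in" : S
          [6,7] "some" : ((N/S)\N)\S

YES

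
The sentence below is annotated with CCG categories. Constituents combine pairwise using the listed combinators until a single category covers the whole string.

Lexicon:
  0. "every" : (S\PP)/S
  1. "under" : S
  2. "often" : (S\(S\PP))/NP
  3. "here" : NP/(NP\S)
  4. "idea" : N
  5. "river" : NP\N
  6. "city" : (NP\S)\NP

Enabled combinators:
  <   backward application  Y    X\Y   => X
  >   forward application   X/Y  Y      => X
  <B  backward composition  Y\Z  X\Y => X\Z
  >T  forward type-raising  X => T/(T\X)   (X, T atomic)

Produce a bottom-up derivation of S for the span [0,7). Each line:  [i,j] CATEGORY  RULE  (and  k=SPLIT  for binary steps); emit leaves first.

[0,7] S   <
  [0,2] S\PP   >
    [0,1] "every" : (S\PP)/S
    [1,2] "under" : S
  [2,7] S\(S\PP)   >
    [2,3] "often" : (S\(S\PP))/NP
    [3,7] NP   >
      [3,4] "here" : NP/(NP\S)
      [4,7] NP\S   <
        [4,6] NP   >
          [4,5] NP/(NP\N)   >T
            [4,5] "idea" : N
          [5,6] "river" : NP\N
        [6,7] "city" : (NP\S)\NP

[0,1] (S\PP)/S  lex  "every"
[1,2] S  lex  "under"
[0,2] S\PP  >  k=1
[2,3] (S\(S\PP))/NP  lex  "often"
[3,4] NP/(NP\S)  lex  "here"
[4,5] N  lex  "idea"
[4,5] NP/(NP\N)  >T
[5,6] NP\N  lex  "river"
[4,6] NP  >  k=5
[6,7] (NP\S)\NP  lex  "city"
[4,7] NP\S  <  k=6
[3,7] NP  >  k=4
[2,7] S\(S\PP)  >  k=3
[0,7] S  <  k=2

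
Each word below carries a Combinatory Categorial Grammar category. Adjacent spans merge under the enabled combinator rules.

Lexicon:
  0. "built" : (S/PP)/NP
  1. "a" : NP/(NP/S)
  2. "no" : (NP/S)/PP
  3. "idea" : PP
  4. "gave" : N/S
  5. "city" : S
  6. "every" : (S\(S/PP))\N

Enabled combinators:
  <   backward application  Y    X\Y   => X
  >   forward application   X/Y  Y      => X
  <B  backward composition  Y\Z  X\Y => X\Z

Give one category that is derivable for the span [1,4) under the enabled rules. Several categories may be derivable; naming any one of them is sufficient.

NP

[0,7] S   <
  [0,4] S/PP   >
    [0,1] "built" : (S/PP)/NP
    [1,4] NP   >
      [1,2] "a" : NP/(NP/S)
      [2,4] NP/S   >
        [2,3] "no" : (NP/S)/PP
        [3,4] "idea" : PP
  [4,7] S\(S/PP)   <
    [4,6] N   >
      [4,5] "gave" : N/S
      [5,6] "city" : S
    [6,7] "every" : (S\(S/PP))\N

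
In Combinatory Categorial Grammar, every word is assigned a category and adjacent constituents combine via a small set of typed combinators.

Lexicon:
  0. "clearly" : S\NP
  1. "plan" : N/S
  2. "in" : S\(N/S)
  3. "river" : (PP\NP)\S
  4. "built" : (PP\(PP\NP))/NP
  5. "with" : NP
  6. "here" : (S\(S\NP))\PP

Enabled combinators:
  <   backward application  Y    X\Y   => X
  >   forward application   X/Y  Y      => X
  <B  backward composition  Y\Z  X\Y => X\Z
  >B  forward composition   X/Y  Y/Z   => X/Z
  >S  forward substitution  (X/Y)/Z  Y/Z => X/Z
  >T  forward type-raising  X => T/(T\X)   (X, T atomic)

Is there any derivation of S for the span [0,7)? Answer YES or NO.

YES

[0,7] S   <
  [0,1] "clearly" : S\NP
  [1,7] S\(S\NP)   <
    [1,6] PP   <
      [1,4] PP\NP   <
        [1,3] S   <
          [1,2] "plan" : N/S
          [2,3] "in" : S\(N/S)
        [3,4] "river" : (PP\NP)\S
      [4,6] PP\(PP\NP)   >
        [4,5] "built" : (PP\(PP\NP))/NP
        [5,6] "with" : NP
    [6,7] "here" : (S\(S\NP))\PP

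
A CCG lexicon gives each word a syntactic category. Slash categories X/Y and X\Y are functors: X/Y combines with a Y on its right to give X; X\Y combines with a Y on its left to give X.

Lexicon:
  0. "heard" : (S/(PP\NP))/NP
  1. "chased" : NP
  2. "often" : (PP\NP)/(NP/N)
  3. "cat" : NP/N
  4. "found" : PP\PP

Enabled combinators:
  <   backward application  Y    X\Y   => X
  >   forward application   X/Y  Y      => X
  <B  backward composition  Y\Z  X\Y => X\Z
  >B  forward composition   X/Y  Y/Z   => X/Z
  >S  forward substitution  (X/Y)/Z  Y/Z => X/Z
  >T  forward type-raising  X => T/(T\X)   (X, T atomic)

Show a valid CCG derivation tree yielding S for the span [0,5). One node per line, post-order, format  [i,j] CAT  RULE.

[0,1] (S/(PP\NP))/NP  lex  "heard"
[1,2] NP  lex  "chased"
[0,2] S/(PP\NP)  >  k=1
[2,3] (PP\NP)/(NP/N)  lex  "often"
[3,4] NP/N  lex  "cat"
[2,4] PP\NP  >  k=3
[4,5] PP\PP  lex  "found"
[2,5] PP\NP  <B  k=4
[0,5] S  >  k=2

[0,5] S   >
  [0,2] S/(PP\NP)   >
    [0,1] "heard" : (S/(PP\NP))/NP
    [1,2] "chased" : NP
  [2,5] PP\NP   <B
    [2,4] PP\NP   >
      [2,3] "often" : (PP\NP)/(NP/N)
      [3,4] "cat" : NP/N
    [4,5] "found" : PP\PP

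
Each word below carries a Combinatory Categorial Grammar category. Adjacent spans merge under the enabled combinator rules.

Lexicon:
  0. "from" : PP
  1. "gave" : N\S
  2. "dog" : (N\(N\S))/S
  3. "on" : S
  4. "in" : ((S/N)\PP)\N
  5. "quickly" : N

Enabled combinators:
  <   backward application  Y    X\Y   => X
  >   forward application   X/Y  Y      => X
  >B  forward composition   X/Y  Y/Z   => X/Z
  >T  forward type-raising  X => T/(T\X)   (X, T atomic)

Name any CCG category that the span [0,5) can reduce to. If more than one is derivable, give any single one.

[0,6] S   >
  [0,5] S/N   <
    [0,1] "from" : PP
    [1,5] (S/N)\PP   <
      [1,4] N   <
        [1,2] "gave" : N\S
        [2,4] N\(N\S)   >
          [2,3] "dog" : (N\(N\S))/S
          [3,4] "on" : S
      [4,5] "in" : ((S/N)\PP)\N
  [5,6] "quickly" : N

S/N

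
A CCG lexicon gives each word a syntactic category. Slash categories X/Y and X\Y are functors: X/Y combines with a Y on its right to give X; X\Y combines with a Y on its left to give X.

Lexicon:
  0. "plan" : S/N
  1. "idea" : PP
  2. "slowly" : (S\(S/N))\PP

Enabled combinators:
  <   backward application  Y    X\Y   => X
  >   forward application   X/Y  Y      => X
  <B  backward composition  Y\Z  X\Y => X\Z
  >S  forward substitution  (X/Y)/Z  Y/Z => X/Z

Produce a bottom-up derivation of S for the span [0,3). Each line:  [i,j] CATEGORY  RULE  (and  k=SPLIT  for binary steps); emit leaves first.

[0,3] S   <
  [0,1] "plan" : S/N
  [1,3] S\(S/N)   <
    [1,2] "idea" : PP
    [2,3] "slowly" : (S\(S/N))\PP

[0,1] S/N  lex  "plan"
[1,2] PP  lex  "idea"
[2,3] (S\(S/N))\PP  lex  "slowly"
[1,3] S\(S/N)  <  k=2
[0,3] S  <  k=1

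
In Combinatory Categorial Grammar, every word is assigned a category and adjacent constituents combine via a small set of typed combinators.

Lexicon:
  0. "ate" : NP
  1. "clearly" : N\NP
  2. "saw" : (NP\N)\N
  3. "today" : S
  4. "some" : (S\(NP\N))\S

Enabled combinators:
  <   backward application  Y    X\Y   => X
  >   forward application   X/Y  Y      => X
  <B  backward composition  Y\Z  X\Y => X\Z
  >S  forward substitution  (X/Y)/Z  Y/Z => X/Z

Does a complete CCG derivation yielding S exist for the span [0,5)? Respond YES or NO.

[0,5] S   <
  [0,2] N   <
    [0,1] "ate" : NP
    [1,2] "clearly" : N\NP
  [2,5] S\N   <B
    [2,3] "saw" : (NP\N)\N
    [3,5] S\(NP\N)   <
      [3,4] "today" : S
      [4,5] "some" : (S\(NP\N))\S

YES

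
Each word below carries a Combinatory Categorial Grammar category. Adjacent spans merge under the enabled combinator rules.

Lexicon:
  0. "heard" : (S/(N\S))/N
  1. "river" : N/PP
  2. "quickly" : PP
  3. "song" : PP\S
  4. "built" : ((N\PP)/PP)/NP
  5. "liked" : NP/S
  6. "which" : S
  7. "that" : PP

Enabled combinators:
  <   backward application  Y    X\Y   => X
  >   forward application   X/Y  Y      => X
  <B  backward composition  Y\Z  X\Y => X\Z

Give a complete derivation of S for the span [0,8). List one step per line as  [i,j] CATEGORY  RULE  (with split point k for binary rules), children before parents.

[0,8] S   >
  [0,3] S/(N\S)   >
    [0,1] "heard" : (S/(N\S))/N
    [1,3] N   >
      [1,2] "river" : N/PP
      [2,3] "quickly" : PP
  [3,8] N\S   <B
    [3,4] "song" : PP\S
    [4,8] N\PP   >
      [4,7] (N\PP)/PP   >
        [4,5] "built" : ((N\PP)/PP)/NP
        [5,7] NP   >
          [5,6] "liked" : NP/S
          [6,7] "which" : S
      [7,8] "that" : PP

[0,1] (S/(N\S))/N  lex  "heard"
[1,2] N/PP  lex  "river"
[2,3] PP  lex  "quickly"
[1,3] N  >  k=2
[0,3] S/(N\S)  >  k=1
[3,4] PP\S  lex  "song"
[4,5] ((N\PP)/PP)/NP  lex  "built"
[5,6] NP/S  lex  "liked"
[6,7] S  lex  "which"
[5,7] NP  >  k=6
[4,7] (N\PP)/PP  >  k=5
[7,8] PP  lex  "that"
[4,8] N\PP  >  k=7
[3,8] N\S  <B  k=4
[0,8] S  >  k=3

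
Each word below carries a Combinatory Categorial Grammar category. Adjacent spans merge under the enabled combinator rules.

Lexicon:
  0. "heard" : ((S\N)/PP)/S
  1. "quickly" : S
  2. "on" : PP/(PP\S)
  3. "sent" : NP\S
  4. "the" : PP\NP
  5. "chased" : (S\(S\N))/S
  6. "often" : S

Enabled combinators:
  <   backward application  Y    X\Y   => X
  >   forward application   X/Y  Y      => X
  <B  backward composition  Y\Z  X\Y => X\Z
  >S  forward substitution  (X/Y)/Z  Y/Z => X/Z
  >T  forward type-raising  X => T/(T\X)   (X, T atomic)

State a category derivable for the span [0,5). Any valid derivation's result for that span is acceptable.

[0,7] S   <
  [0,5] S\N   >
    [0,2] (S\N)/PP   >
      [0,1] "heard" : ((S\N)/PP)/S
      [1,2] "quickly" : S
    [2,5] PP   >
      [2,3] "on" : PP/(PP\S)
      [3,5] PP\S   <B
        [3,4] "sent" : NP\S
        [4,5] "the" : PP\NP
  [5,7] S\(S\N)   >
    [5,6] "chased" : (S\(S\N))/S
    [6,7] "often" : S

S\N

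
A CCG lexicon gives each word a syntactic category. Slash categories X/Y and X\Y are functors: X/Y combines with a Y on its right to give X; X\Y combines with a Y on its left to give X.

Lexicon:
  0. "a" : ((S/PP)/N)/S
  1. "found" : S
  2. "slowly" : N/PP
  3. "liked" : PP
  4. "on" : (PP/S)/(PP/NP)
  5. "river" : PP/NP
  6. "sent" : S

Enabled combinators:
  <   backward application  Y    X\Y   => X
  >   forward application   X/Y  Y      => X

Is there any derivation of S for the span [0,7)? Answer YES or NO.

[0,7] S   >
  [0,4] S/PP   >
    [0,2] (S/PP)/N   >
      [0,1] "a" : ((S/PP)/N)/S
      [1,2] "found" : S
    [2,4] N   >
      [2,3] "slowly" : N/PP
      [3,4] "liked" : PP
  [4,7] PP   >
    [4,6] PP/S   >
      [4,5] "on" : (PP/S)/(PP/NP)
      [5,6] "river" : PP/NP
    [6,7] "sent" : S

YES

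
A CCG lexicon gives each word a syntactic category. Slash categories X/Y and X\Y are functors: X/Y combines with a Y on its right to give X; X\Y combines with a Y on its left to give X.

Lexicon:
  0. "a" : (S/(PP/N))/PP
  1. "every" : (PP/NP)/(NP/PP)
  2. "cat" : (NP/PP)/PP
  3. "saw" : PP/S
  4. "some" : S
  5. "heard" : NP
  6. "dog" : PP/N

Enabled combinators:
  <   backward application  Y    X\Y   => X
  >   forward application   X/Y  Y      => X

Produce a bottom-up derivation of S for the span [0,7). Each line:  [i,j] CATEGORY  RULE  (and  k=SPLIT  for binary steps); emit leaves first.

[0,7] S   >
  [0,6] S/(PP/N)   >
    [0,1] "a" : (S/(PP/N))/PP
    [1,6] PP   >
      [1,5] PP/NP   >
        [1,2] "every" : (PP/NP)/(NP/PP)
        [2,5] NP/PP   >
          [2,3] "cat" : (NP/PP)/PP
          [3,5] PP   >
            [3,4] "saw" : PP/S
            [4,5] "some" : S
      [5,6] "heard" : NP
  [6,7] "dog" : PP/N

[0,1] (S/(PP/N))/PP  lex  "a"
[1,2] (PP/NP)/(NP/PP)  lex  "every"
[2,3] (NP/PP)/PP  lex  "cat"
[3,4] PP/S  lex  "saw"
[4,5] S  lex  "some"
[3,5] PP  >  k=4
[2,5] NP/PP  >  k=3
[1,5] PP/NP  >  k=2
[5,6] NP  lex  "heard"
[1,6] PP  >  k=5
[0,6] S/(PP/N)  >  k=1
[6,7] PP/N  lex  "dog"
[0,7] S  >  k=6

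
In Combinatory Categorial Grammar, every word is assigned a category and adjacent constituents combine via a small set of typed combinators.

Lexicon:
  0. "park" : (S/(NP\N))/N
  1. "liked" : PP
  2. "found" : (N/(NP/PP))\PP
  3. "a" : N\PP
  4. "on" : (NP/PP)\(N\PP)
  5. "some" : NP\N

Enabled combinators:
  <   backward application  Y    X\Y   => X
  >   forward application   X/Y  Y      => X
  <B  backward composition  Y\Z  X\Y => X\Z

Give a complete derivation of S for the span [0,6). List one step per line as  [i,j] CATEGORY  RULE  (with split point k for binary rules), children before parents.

[0,1] (S/(NP\N))/N  lex  "park"
[1,2] PP  lex  "liked"
[2,3] (N/(NP/PP))\PP  lex  "found"
[1,3] N/(NP/PP)  <  k=2
[3,4] N\PP  lex  "a"
[4,5] (NP/PP)\(N\PP)  lex  "on"
[3,5] NP/PP  <  k=4
[1,5] N  >  k=3
[0,5] S/(NP\N)  >  k=1
[5,6] NP\N  lex  "some"
[0,6] S  >  k=5

[0,6] S   >
  [0,5] S/(NP\N)   >
    [0,1] "park" : (S/(NP\N))/N
    [1,5] N   >
      [1,3] N/(NP/PP)   <
        [1,2] "liked" : PP
        [2,3] "found" : (N/(NP/PP))\PP
      [3,5] NP/PP   <
        [3,4] "a" : N\PP
        [4,5] "on" : (NP/PP)\(N\PP)
  [5,6] "some" : NP\N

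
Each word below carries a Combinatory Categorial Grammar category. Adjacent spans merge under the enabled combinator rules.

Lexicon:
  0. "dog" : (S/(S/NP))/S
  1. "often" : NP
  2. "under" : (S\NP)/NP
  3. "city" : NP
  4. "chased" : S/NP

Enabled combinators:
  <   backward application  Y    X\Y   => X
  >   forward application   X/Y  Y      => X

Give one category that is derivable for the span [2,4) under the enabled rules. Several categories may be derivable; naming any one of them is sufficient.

[0,5] S   >
  [0,4] S/(S/NP)   >
    [0,1] "dog" : (S/(S/NP))/S
    [1,4] S   <
      [1,2] "often" : NP
      [2,4] S\NP   >
        [2,3] "under" : (S\NP)/NP
        [3,4] "city" : NP
  [4,5] "chased" : S/NP

S\NP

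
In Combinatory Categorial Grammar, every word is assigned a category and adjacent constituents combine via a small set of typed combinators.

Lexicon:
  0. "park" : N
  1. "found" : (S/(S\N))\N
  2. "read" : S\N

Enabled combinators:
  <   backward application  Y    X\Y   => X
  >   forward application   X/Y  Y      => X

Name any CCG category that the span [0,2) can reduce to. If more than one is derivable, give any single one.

S/(S\N)

[0,3] S   >
  [0,2] S/(S\N)   <
    [0,1] "park" : N
    [1,2] "found" : (S/(S\N))\N
  [2,3] "read" : S\N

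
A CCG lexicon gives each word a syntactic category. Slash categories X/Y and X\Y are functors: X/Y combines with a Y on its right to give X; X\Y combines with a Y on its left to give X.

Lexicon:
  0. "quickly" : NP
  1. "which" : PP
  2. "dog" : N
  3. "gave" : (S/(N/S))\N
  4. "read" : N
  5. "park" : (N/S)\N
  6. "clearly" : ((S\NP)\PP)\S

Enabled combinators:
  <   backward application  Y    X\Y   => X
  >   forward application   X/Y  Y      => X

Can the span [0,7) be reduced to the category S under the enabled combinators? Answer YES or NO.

YES

[0,7] S   <
  [0,1] "quickly" : NP
  [1,7] S\NP   <
    [1,2] "which" : PP
    [2,7] (S\NP)\PP   <
      [2,6] S   >
        [2,4] S/(N/S)   <
          [2,3] "dog" : N
          [3,4] "gave" : (S/(N/S))\N
        [4,6] N/S   <
          [4,5] "read" : N
          [5,6] "park" : (N/S)\N
      [6,7] "clearly" : ((S\NP)\PP)\S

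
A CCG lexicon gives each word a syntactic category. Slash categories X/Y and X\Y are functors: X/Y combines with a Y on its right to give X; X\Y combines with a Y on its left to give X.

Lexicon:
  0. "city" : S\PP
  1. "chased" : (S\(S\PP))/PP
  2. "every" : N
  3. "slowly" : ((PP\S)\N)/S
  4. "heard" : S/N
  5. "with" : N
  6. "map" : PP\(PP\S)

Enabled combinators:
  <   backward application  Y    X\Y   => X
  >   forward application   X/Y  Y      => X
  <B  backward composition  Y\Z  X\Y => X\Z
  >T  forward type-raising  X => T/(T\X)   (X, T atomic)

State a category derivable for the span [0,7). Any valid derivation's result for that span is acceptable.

[0,7] S   <
  [0,1] "city" : S\PP
  [1,7] S\(S\PP)   >
    [1,2] "chased" : (S\(S\PP))/PP
    [2,7] PP   <
      [2,6] PP\S   <
        [2,3] "every" : N
        [3,6] (PP\S)\N   >
          [3,4] "slowly" : ((PP\S)\N)/S
          [4,6] S   >
            [4,5] "heard" : S/N
            [5,6] "with" : N
      [6,7] "map" : PP\(PP\S)

S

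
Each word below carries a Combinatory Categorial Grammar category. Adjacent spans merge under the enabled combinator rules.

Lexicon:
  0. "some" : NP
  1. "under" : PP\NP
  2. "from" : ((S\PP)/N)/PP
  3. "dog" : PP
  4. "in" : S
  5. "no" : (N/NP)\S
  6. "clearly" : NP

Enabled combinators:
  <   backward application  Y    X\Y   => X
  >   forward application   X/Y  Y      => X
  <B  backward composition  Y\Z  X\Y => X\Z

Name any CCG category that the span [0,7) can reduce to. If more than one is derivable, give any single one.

[0,7] S   <
  [0,2] PP   <
    [0,1] "some" : NP
    [1,2] "under" : PP\NP
  [2,7] S\PP   >
    [2,4] (S\PP)/N   >
      [2,3] "from" : ((S\PP)/N)/PP
      [3,4] "dog" : PP
    [4,7] N   >
      [4,6] N/NP   <
        [4,5] "in" : S
        [5,6] "no" : (N/NP)\S
      [6,7] "clearly" : NP

S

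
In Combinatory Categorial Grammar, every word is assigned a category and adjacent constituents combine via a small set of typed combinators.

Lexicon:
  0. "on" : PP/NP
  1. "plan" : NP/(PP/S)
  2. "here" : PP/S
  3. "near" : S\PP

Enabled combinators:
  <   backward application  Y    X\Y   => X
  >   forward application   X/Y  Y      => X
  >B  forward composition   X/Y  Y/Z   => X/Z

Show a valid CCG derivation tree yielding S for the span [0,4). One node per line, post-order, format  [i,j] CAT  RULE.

[0,1] PP/NP  lex  "on"
[1,2] NP/(PP/S)  lex  "plan"
[2,3] PP/S  lex  "here"
[1,3] NP  >  k=2
[0,3] PP  >  k=1
[3,4] S\PP  lex  "near"
[0,4] S  <  k=3

[0,4] S   <
  [0,3] PP   >
    [0,1] "on" : PP/NP
    [1,3] NP   >
      [1,2] "plan" : NP/(PP/S)
      [2,3] "here" : PP/S
  [3,4] "near" : S\PP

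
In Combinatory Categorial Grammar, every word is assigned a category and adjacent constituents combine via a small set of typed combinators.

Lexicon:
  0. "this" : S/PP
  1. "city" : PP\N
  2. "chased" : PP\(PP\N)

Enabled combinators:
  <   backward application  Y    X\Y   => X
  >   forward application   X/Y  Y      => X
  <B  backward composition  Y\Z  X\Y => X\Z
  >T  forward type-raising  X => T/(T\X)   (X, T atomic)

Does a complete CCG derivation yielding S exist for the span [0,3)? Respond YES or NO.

[0,3] S   >
  [0,1] "this" : S/PP
  [1,3] PP   <
    [1,2] "city" : PP\N
    [2,3] "chased" : PP\(PP\N)

YES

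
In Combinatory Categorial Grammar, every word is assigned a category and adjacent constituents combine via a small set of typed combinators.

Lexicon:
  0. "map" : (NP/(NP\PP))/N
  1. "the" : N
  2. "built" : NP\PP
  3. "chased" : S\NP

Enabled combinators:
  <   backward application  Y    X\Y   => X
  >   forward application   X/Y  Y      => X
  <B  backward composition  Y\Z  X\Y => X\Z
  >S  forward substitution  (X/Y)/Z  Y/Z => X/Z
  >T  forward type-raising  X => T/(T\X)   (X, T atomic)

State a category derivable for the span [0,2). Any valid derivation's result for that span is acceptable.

NP/(NP\PP)

[0,4] S   <
  [0,3] NP   >
    [0,2] NP/(NP\PP)   >
      [0,1] "map" : (NP/(NP\PP))/N
      [1,2] "the" : N
    [2,3] "built" : NP\PP
  [3,4] "chased" : S\NP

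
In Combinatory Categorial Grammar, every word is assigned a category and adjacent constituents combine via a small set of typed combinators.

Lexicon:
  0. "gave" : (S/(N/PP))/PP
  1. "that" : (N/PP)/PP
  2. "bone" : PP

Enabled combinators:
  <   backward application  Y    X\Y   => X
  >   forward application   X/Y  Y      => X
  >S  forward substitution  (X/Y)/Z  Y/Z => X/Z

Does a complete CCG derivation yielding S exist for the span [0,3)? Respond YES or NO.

[0,3] S   >
  [0,2] S/PP   >S
    [0,1] "gave" : (S/(N/PP))/PP
    [1,2] "that" : (N/PP)/PP
  [2,3] "bone" : PP

YES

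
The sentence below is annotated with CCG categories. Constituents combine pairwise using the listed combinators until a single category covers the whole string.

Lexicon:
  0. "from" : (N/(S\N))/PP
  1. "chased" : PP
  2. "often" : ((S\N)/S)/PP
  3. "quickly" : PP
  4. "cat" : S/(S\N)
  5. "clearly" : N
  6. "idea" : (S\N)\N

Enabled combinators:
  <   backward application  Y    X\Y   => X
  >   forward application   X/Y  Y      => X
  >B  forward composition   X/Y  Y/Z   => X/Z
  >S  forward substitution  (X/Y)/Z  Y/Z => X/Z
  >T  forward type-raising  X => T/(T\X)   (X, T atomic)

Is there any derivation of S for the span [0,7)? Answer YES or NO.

NO

(N/(S\N))/PP PP ((S\N)/S)/PP PP S/(S\N) N (S\N)\N
CKY chart[0,7] = {N, N/(N\N), N/(S\S), NP/(NP\N), PP/(PP\N), S/(S\N)}; S ∉ chart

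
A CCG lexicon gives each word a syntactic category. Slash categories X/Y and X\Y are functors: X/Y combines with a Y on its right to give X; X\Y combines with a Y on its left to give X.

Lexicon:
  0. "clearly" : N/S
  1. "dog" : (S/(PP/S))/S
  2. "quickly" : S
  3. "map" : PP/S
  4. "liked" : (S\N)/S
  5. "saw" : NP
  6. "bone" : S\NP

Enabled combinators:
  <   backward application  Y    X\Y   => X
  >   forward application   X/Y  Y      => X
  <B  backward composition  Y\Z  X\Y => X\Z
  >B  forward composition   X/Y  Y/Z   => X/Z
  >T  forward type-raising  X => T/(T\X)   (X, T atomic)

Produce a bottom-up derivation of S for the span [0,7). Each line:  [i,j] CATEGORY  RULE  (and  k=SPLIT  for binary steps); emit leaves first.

[0,7] S   <
  [0,4] N   >
    [0,1] "clearly" : N/S
    [1,4] S   >
      [1,3] S/(PP/S)   >
        [1,2] "dog" : (S/(PP/S))/S
        [2,3] "quickly" : S
      [3,4] "map" : PP/S
  [4,7] S\N   >
    [4,5] "liked" : (S\N)/S
    [5,7] S   <
      [5,6] "saw" : NP
      [6,7] "bone" : S\NP

[0,1] N/S  lex  "clearly"
[1,2] (S/(PP/S))/S  lex  "dog"
[2,3] S  lex  "quickly"
[1,3] S/(PP/S)  >  k=2
[3,4] PP/S  lex  "map"
[1,4] S  >  k=3
[0,4] N  >  k=1
[4,5] (S\N)/S  lex  "liked"
[5,6] NP  lex  "saw"
[6,7] S\NP  lex  "bone"
[5,7] S  <  k=6
[4,7] S\N  >  k=5
[0,7] S  <  k=4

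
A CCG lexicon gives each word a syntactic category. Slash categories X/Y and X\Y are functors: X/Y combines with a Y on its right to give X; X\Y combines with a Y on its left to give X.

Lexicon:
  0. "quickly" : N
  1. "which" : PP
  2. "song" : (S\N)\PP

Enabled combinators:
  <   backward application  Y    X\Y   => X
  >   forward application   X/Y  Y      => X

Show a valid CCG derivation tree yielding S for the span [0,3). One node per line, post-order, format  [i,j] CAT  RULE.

[0,1] N  lex  "quickly"
[1,2] PP  lex  "which"
[2,3] (S\N)\PP  lex  "song"
[1,3] S\N  <  k=2
[0,3] S  <  k=1

[0,3] S   <
  [0,1] "quickly" : N
  [1,3] S\N   <
    [1,2] "which" : PP
    [2,3] "song" : (S\N)\PP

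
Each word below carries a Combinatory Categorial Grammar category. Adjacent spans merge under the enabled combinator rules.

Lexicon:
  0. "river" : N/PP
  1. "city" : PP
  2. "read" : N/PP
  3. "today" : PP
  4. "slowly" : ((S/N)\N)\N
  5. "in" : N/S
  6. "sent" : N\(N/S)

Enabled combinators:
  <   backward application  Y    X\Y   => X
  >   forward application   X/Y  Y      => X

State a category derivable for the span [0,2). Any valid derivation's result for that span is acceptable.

[0,7] S   >
  [0,5] S/N   <
    [0,2] N   >
      [0,1] "river" : N/PP
      [1,2] "city" : PP
    [2,5] (S/N)\N   <
      [2,4] N   >
        [2,3] "read" : N/PP
        [3,4] "today" : PP
      [4,5] "slowly" : ((S/N)\N)\N
  [5,7] N   <
    [5,6] "in" : N/S
    [6,7] "sent" : N\(N/S)

N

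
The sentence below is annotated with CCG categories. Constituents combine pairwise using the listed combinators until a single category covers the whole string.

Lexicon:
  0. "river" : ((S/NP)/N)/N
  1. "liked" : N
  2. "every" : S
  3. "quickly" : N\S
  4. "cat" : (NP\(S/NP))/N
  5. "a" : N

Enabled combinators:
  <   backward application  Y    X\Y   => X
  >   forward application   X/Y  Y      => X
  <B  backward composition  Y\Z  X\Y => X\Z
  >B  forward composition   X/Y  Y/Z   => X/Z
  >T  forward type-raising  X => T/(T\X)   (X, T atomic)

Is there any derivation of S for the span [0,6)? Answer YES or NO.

NO

((S/NP)/N)/N N S N\S (NP\(S/NP))/N N
CKY chart[0,6] = {N/(N\NP), NP, NP/(NP\NP), PP/(PP\NP), S/(S\NP)}; S ∉ chart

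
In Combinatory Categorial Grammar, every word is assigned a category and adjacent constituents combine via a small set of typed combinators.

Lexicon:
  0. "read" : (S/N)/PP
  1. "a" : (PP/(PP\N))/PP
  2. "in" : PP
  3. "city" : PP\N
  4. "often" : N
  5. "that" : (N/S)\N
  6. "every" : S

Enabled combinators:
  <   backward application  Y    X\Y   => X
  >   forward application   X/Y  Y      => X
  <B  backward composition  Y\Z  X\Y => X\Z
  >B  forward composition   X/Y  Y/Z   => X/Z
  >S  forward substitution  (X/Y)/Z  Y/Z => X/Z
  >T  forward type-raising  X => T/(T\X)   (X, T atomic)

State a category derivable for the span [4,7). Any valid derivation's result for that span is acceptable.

[0,7] S   >
  [0,4] S/N   >
    [0,1] "read" : (S/N)/PP
    [1,4] PP   >
      [1,3] PP/(PP\N)   >
        [1,2] "a" : (PP/(PP\N))/PP
        [2,3] "in" : PP
      [3,4] "city" : PP\N
  [4,7] N   >
    [4,6] N/S   <
      [4,5] "often" : N
      [5,6] "that" : (N/S)\N
    [6,7] "every" : S

N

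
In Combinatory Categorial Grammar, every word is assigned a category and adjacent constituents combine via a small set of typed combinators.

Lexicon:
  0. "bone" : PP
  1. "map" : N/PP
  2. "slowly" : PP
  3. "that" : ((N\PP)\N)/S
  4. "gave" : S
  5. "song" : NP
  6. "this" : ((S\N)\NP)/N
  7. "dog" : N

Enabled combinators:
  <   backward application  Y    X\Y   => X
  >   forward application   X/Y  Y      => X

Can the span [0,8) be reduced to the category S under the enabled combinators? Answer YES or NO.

[0,8] S   <
  [0,5] N   <
    [0,1] "bone" : PP
    [1,5] N\PP   <
      [1,3] N   >
        [1,2] "map" : N/PP
        [2,3] "slowly" : PP
      [3,5] (N\PP)\N   >
        [3,4] "that" : ((N\PP)\N)/S
        [4,5] "gave" : S
  [5,8] S\N   <
    [5,6] "song" : NP
    [6,8] (S\N)\NP   >
      [6,7] "this" : ((S\N)\NP)/N
      [7,8] "dog" : N

YES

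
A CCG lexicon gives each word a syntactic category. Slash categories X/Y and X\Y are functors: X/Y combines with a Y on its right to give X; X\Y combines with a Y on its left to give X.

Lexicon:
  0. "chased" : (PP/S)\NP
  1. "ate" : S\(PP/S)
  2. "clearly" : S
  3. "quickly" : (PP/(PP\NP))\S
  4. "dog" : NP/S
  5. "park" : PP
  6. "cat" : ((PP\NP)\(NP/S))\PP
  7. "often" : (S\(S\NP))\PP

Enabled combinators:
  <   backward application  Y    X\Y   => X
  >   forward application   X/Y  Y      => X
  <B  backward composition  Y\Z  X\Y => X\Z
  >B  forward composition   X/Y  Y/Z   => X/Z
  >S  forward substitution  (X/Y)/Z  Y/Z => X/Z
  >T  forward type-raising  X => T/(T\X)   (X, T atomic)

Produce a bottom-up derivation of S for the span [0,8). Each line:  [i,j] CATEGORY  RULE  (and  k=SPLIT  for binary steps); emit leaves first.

[0,1] (PP/S)\NP  lex  "chased"
[1,2] S\(PP/S)  lex  "ate"
[0,2] S\NP  <B  k=1
[2,3] S  lex  "clearly"
[3,4] (PP/(PP\NP))\S  lex  "quickly"
[2,4] PP/(PP\NP)  <  k=3
[4,5] NP/S  lex  "dog"
[5,6] PP  lex  "park"
[6,7] ((PP\NP)\(NP/S))\PP  lex  "cat"
[5,7] (PP\NP)\(NP/S)  <  k=6
[4,7] PP\NP  <  k=5
[2,7] PP  >  k=4
[7,8] (S\(S\NP))\PP  lex  "often"
[2,8] S\(S\NP)  <  k=7
[0,8] S  <  k=2

[0,8] S   <
  [0,2] S\NP   <B
    [0,1] "chased" : (PP/S)\NP
    [1,2] "ate" : S\(PP/S)
  [2,8] S\(S\NP)   <
    [2,7] PP   >
      [2,4] PP/(PP\NP)   <
        [2,3] "clearly" : S
        [3,4] "quickly" : (PP/(PP\NP))\S
      [4,7] PP\NP   <
        [4,5] "dog" : NP/S
        [5,7] (PP\NP)\(NP/S)   <
          [5,6] "park" : PP
          [6,7] "cat" : ((PP\NP)\(NP/S))\PP
    [7,8] "often" : (S\(S\NP))\PP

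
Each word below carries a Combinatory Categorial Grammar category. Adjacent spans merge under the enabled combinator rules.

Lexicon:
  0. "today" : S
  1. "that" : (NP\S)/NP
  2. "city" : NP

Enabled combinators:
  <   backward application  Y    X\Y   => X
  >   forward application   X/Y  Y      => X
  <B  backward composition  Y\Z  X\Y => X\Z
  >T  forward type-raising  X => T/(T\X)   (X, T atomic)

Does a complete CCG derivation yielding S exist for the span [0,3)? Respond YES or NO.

S (NP\S)/NP NP
CKY chart[0,3] = {N/(N\NP), NP, NP/(NP\NP), PP/(PP\NP), S/(S\NP)}; S ∉ chart

NO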